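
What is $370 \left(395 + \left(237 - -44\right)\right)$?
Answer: $250120$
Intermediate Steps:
$370 \left(395 + \left(237 - -44\right)\right) = 370 \left(395 + \left(237 + 44\right)\right) = 370 \left(395 + 281\right) = 370 \cdot 676 = 250120$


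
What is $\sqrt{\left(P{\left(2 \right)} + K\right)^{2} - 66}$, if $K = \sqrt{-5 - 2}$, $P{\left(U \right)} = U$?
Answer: $\sqrt{-69 + 4 i \sqrt{7}} \approx 0.63517 + 8.3309 i$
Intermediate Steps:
$K = i \sqrt{7}$ ($K = \sqrt{-7} = i \sqrt{7} \approx 2.6458 i$)
$\sqrt{\left(P{\left(2 \right)} + K\right)^{2} - 66} = \sqrt{\left(2 + i \sqrt{7}\right)^{2} - 66} = \sqrt{-66 + \left(2 + i \sqrt{7}\right)^{2}}$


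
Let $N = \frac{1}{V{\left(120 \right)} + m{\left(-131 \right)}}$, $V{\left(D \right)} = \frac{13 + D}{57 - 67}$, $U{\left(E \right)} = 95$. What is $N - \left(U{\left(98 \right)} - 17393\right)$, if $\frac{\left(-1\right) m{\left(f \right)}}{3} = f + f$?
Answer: $\frac{133661656}{7727} \approx 17298.0$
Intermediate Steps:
$m{\left(f \right)} = - 6 f$ ($m{\left(f \right)} = - 3 \left(f + f\right) = - 3 \cdot 2 f = - 6 f$)
$V{\left(D \right)} = - \frac{13}{10} - \frac{D}{10}$ ($V{\left(D \right)} = \frac{13 + D}{-10} = \left(13 + D\right) \left(- \frac{1}{10}\right) = - \frac{13}{10} - \frac{D}{10}$)
$N = \frac{10}{7727}$ ($N = \frac{1}{\left(- \frac{13}{10} - 12\right) - -786} = \frac{1}{\left(- \frac{13}{10} - 12\right) + 786} = \frac{1}{- \frac{133}{10} + 786} = \frac{1}{\frac{7727}{10}} = \frac{10}{7727} \approx 0.0012942$)
$N - \left(U{\left(98 \right)} - 17393\right) = \frac{10}{7727} - \left(95 - 17393\right) = \frac{10}{7727} - -17298 = \frac{10}{7727} + 17298 = \frac{133661656}{7727}$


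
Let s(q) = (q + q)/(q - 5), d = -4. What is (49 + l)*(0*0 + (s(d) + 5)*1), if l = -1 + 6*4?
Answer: 424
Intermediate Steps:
s(q) = 2*q/(-5 + q) (s(q) = (2*q)/(-5 + q) = 2*q/(-5 + q))
l = 23 (l = -1 + 24 = 23)
(49 + l)*(0*0 + (s(d) + 5)*1) = (49 + 23)*(0*0 + (2*(-4)/(-5 - 4) + 5)*1) = 72*(0 + (2*(-4)/(-9) + 5)*1) = 72*(0 + (2*(-4)*(-1/9) + 5)*1) = 72*(0 + (8/9 + 5)*1) = 72*(0 + (53/9)*1) = 72*(0 + 53/9) = 72*(53/9) = 424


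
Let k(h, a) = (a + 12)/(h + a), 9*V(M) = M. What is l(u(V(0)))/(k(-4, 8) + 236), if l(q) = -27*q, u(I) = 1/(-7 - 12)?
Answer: 27/4579 ≈ 0.0058965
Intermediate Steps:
V(M) = M/9
k(h, a) = (12 + a)/(a + h)
u(I) = -1/19 (u(I) = 1/(-19) = -1/19)
l(u(V(0)))/(k(-4, 8) + 236) = (-27*(-1/19))/((12 + 8)/(8 - 4) + 236) = (27/19)/(20/4 + 236) = (27/19)/((1/4)*20 + 236) = (27/19)/(5 + 236) = (27/19)/241 = (1/241)*(27/19) = 27/4579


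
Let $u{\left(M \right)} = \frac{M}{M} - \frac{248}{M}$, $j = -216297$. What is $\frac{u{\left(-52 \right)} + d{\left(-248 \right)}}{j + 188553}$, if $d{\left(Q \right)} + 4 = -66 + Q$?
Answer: $\frac{1353}{120224} \approx 0.011254$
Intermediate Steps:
$d{\left(Q \right)} = -70 + Q$ ($d{\left(Q \right)} = -4 + \left(-66 + Q\right) = -70 + Q$)
$u{\left(M \right)} = 1 - \frac{248}{M}$
$\frac{u{\left(-52 \right)} + d{\left(-248 \right)}}{j + 188553} = \frac{\frac{-248 - 52}{-52} - 318}{-216297 + 188553} = \frac{\left(- \frac{1}{52}\right) \left(-300\right) - 318}{-27744} = \left(\frac{75}{13} - 318\right) \left(- \frac{1}{27744}\right) = \left(- \frac{4059}{13}\right) \left(- \frac{1}{27744}\right) = \frac{1353}{120224}$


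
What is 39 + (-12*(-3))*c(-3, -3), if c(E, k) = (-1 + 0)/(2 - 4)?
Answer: 57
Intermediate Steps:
c(E, k) = ½ (c(E, k) = -1/(-2) = -1*(-½) = ½)
39 + (-12*(-3))*c(-3, -3) = 39 - 12*(-3)*(½) = 39 + 36*(½) = 39 + 18 = 57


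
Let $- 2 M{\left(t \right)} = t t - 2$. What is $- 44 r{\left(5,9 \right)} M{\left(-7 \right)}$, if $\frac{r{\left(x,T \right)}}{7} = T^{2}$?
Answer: $586278$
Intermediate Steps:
$r{\left(x,T \right)} = 7 T^{2}$
$M{\left(t \right)} = 1 - \frac{t^{2}}{2}$ ($M{\left(t \right)} = - \frac{t t - 2}{2} = - \frac{t^{2} - 2}{2} = - \frac{-2 + t^{2}}{2} = 1 - \frac{t^{2}}{2}$)
$- 44 r{\left(5,9 \right)} M{\left(-7 \right)} = - 44 \cdot 7 \cdot 9^{2} \left(1 - \frac{\left(-7\right)^{2}}{2}\right) = - 44 \cdot 7 \cdot 81 \left(1 - \frac{49}{2}\right) = \left(-44\right) 567 \left(1 - \frac{49}{2}\right) = \left(-24948\right) \left(- \frac{47}{2}\right) = 586278$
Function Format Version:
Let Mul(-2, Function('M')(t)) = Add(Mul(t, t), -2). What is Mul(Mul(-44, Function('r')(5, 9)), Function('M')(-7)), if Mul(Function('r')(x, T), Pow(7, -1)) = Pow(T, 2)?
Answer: 586278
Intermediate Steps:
Function('r')(x, T) = Mul(7, Pow(T, 2))
Function('M')(t) = Add(1, Mul(Rational(-1, 2), Pow(t, 2))) (Function('M')(t) = Mul(Rational(-1, 2), Add(Mul(t, t), -2)) = Mul(Rational(-1, 2), Add(Pow(t, 2), -2)) = Mul(Rational(-1, 2), Add(-2, Pow(t, 2))) = Add(1, Mul(Rational(-1, 2), Pow(t, 2))))
Mul(Mul(-44, Function('r')(5, 9)), Function('M')(-7)) = Mul(Mul(-44, Mul(7, Pow(9, 2))), Add(1, Mul(Rational(-1, 2), Pow(-7, 2)))) = Mul(Mul(-44, Mul(7, 81)), Add(1, Mul(Rational(-1, 2), 49))) = Mul(Mul(-44, 567), Add(1, Rational(-49, 2))) = Mul(-24948, Rational(-47, 2)) = 586278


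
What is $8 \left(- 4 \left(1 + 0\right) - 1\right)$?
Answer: $-40$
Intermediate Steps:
$8 \left(- 4 \left(1 + 0\right) - 1\right) = 8 \left(\left(-4\right) 1 - 1\right) = 8 \left(-4 - 1\right) = 8 \left(-5\right) = -40$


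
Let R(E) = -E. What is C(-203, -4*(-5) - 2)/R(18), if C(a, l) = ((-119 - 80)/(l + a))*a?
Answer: 40397/3330 ≈ 12.131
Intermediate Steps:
C(a, l) = -199*a/(a + l) (C(a, l) = (-199/(a + l))*a = -199*a/(a + l))
C(-203, -4*(-5) - 2)/R(18) = (-199*(-203)/(-203 + (-4*(-5) - 2)))/((-1*18)) = -199*(-203)/(-203 + (20 - 2))/(-18) = -199*(-203)/(-203 + 18)*(-1/18) = -199*(-203)/(-185)*(-1/18) = -199*(-203)*(-1/185)*(-1/18) = -40397/185*(-1/18) = 40397/3330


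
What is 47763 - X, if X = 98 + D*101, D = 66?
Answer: 40999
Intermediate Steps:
X = 6764 (X = 98 + 66*101 = 98 + 6666 = 6764)
47763 - X = 47763 - 1*6764 = 47763 - 6764 = 40999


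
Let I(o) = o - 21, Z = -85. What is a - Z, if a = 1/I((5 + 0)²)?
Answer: 341/4 ≈ 85.250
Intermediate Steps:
I(o) = -21 + o
a = ¼ (a = 1/(-21 + (5 + 0)²) = 1/(-21 + 5²) = 1/(-21 + 25) = 1/4 = ¼ ≈ 0.25000)
a - Z = ¼ - 1*(-85) = ¼ + 85 = 341/4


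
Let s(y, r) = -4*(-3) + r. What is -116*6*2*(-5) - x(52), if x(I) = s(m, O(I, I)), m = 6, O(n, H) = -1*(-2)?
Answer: 6946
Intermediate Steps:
O(n, H) = 2
s(y, r) = 12 + r
x(I) = 14 (x(I) = 12 + 2 = 14)
-116*6*2*(-5) - x(52) = -116*6*2*(-5) - 1*14 = -1392*(-5) - 14 = -116*(-60) - 14 = 6960 - 14 = 6946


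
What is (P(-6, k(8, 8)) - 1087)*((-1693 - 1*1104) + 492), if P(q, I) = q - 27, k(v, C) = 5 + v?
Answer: 2581600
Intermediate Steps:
P(q, I) = -27 + q
(P(-6, k(8, 8)) - 1087)*((-1693 - 1*1104) + 492) = ((-27 - 6) - 1087)*((-1693 - 1*1104) + 492) = (-33 - 1087)*((-1693 - 1104) + 492) = -1120*(-2797 + 492) = -1120*(-2305) = 2581600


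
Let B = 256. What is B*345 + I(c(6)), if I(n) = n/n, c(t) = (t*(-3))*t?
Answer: 88321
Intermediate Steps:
c(t) = -3*t**2 (c(t) = (-3*t)*t = -3*t**2)
I(n) = 1
B*345 + I(c(6)) = 256*345 + 1 = 88320 + 1 = 88321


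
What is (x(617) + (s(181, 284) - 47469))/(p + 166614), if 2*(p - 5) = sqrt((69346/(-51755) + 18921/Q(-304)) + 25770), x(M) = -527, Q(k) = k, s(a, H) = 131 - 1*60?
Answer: -55838021757144000/194129852758354891 + 42600*sqrt(397716316925500045)/194129852758354891 ≈ -0.28749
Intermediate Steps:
s(a, H) = 71 (s(a, H) = 131 - 60 = 71)
p = 5 + sqrt(397716316925500045)/7866760 (p = 5 + sqrt((69346/(-51755) + 18921/(-304)) + 25770)/2 = 5 + sqrt((69346*(-1/51755) + 18921*(-1/304)) + 25770)/2 = 5 + sqrt((-69346/51755 - 18921/304) + 25770)/2 = 5 + sqrt(-1000337539/15733520 + 25770)/2 = 5 + sqrt(404452472861/15733520)/2 = 5 + (sqrt(397716316925500045)/3933380)/2 = 5 + sqrt(397716316925500045)/7866760 ≈ 85.166)
(x(617) + (s(181, 284) - 47469))/(p + 166614) = (-527 + (71 - 47469))/((5 + sqrt(397716316925500045)/7866760) + 166614) = (-527 - 47398)/(166619 + sqrt(397716316925500045)/7866760) = -47925/(166619 + sqrt(397716316925500045)/7866760)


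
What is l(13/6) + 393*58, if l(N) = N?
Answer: 136777/6 ≈ 22796.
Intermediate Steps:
l(13/6) + 393*58 = 13/6 + 393*58 = 13*(1/6) + 22794 = 13/6 + 22794 = 136777/6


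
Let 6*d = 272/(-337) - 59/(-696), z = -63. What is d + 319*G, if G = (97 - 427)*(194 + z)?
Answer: -19407353354869/1407312 ≈ -1.3790e+7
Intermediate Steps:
d = -169429/1407312 (d = (272/(-337) - 59/(-696))/6 = (272*(-1/337) - 59*(-1/696))/6 = (-272/337 + 59/696)/6 = (1/6)*(-169429/234552) = -169429/1407312 ≈ -0.12039)
G = -43230 (G = (97 - 427)*(194 - 63) = -330*131 = -43230)
d + 319*G = -169429/1407312 + 319*(-43230) = -169429/1407312 - 13790370 = -19407353354869/1407312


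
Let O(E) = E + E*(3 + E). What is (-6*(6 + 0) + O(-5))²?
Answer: 961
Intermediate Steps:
(-6*(6 + 0) + O(-5))² = (-6*(6 + 0) - 5*(4 - 5))² = (-6*6 - 5*(-1))² = (-36 + 5)² = (-31)² = 961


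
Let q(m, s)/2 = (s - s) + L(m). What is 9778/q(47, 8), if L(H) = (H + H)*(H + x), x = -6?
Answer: 4889/3854 ≈ 1.2686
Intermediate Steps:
L(H) = 2*H*(-6 + H) (L(H) = (H + H)*(H - 6) = (2*H)*(-6 + H) = 2*H*(-6 + H))
q(m, s) = 4*m*(-6 + m) (q(m, s) = 2*((s - s) + 2*m*(-6 + m)) = 2*(0 + 2*m*(-6 + m)) = 2*(2*m*(-6 + m)) = 4*m*(-6 + m))
9778/q(47, 8) = 9778/((4*47*(-6 + 47))) = 9778/((4*47*41)) = 9778/7708 = 9778*(1/7708) = 4889/3854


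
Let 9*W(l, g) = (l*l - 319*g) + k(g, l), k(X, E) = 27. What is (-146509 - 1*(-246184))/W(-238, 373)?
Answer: -33225/2308 ≈ -14.396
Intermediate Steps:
W(l, g) = 3 - 319*g/9 + l²/9 (W(l, g) = ((l*l - 319*g) + 27)/9 = ((l² - 319*g) + 27)/9 = (27 + l² - 319*g)/9 = 3 - 319*g/9 + l²/9)
(-146509 - 1*(-246184))/W(-238, 373) = (-146509 - 1*(-246184))/(3 - 319/9*373 + (⅑)*(-238)²) = (-146509 + 246184)/(3 - 118987/9 + (⅑)*56644) = 99675/(3 - 118987/9 + 56644/9) = 99675/(-6924) = 99675*(-1/6924) = -33225/2308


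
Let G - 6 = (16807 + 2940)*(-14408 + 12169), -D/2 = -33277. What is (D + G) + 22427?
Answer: -44124546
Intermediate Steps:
D = 66554 (D = -2*(-33277) = 66554)
G = -44213527 (G = 6 + (16807 + 2940)*(-14408 + 12169) = 6 + 19747*(-2239) = 6 - 44213533 = -44213527)
(D + G) + 22427 = (66554 - 44213527) + 22427 = -44146973 + 22427 = -44124546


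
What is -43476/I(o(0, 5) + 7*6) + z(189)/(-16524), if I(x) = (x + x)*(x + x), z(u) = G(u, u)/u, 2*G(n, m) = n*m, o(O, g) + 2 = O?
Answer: -1664357/244800 ≈ -6.7988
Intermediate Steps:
o(O, g) = -2 + O
G(n, m) = m*n/2 (G(n, m) = (n*m)/2 = (m*n)/2 = m*n/2)
z(u) = u/2 (z(u) = (u*u/2)/u = (u**2/2)/u = u/2)
I(x) = 4*x**2 (I(x) = (2*x)*(2*x) = 4*x**2)
-43476/I(o(0, 5) + 7*6) + z(189)/(-16524) = -43476*1/(4*((-2 + 0) + 7*6)**2) + ((1/2)*189)/(-16524) = -43476*1/(4*(-2 + 42)**2) + (189/2)*(-1/16524) = -43476/(4*40**2) - 7/1224 = -43476/(4*1600) - 7/1224 = -43476/6400 - 7/1224 = -43476*1/6400 - 7/1224 = -10869/1600 - 7/1224 = -1664357/244800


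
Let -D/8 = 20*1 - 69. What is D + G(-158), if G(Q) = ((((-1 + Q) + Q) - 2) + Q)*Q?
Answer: 75758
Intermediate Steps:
D = 392 (D = -8*(20*1 - 69) = -8*(20 - 69) = -8*(-49) = 392)
G(Q) = Q*(-3 + 3*Q) (G(Q) = (((-1 + 2*Q) - 2) + Q)*Q = ((-3 + 2*Q) + Q)*Q = (-3 + 3*Q)*Q = Q*(-3 + 3*Q))
D + G(-158) = 392 + 3*(-158)*(-1 - 158) = 392 + 3*(-158)*(-159) = 392 + 75366 = 75758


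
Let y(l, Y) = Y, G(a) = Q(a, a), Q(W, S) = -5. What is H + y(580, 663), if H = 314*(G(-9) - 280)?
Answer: -88827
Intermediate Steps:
G(a) = -5
H = -89490 (H = 314*(-5 - 280) = 314*(-285) = -89490)
H + y(580, 663) = -89490 + 663 = -88827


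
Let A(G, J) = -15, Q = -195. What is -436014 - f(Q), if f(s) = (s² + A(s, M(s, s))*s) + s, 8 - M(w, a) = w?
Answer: -476769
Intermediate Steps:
M(w, a) = 8 - w
f(s) = s² - 14*s (f(s) = (s² - 15*s) + s = s² - 14*s)
-436014 - f(Q) = -436014 - (-195)*(-14 - 195) = -436014 - (-195)*(-209) = -436014 - 1*40755 = -436014 - 40755 = -476769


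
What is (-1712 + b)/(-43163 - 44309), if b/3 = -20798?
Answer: 4579/6248 ≈ 0.73287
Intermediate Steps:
b = -62394 (b = 3*(-20798) = -62394)
(-1712 + b)/(-43163 - 44309) = (-1712 - 62394)/(-43163 - 44309) = -64106/(-87472) = -64106*(-1/87472) = 4579/6248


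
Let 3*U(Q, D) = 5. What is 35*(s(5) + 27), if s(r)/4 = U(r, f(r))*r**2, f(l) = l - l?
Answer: 20335/3 ≈ 6778.3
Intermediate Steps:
f(l) = 0
U(Q, D) = 5/3 (U(Q, D) = (1/3)*5 = 5/3)
s(r) = 20*r**2/3 (s(r) = 4*(5*r**2/3) = 20*r**2/3)
35*(s(5) + 27) = 35*((20/3)*5**2 + 27) = 35*((20/3)*25 + 27) = 35*(500/3 + 27) = 35*(581/3) = 20335/3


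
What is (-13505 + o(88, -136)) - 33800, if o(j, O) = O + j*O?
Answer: -59409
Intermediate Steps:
o(j, O) = O + O*j
(-13505 + o(88, -136)) - 33800 = (-13505 - 136*(1 + 88)) - 33800 = (-13505 - 136*89) - 33800 = (-13505 - 12104) - 33800 = -25609 - 33800 = -59409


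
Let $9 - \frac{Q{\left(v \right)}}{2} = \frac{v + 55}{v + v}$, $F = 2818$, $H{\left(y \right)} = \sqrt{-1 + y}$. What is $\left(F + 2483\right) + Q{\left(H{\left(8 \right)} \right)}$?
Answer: $5318 - \frac{55 \sqrt{7}}{7} \approx 5297.2$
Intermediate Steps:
$Q{\left(v \right)} = 18 - \frac{55 + v}{v}$ ($Q{\left(v \right)} = 18 - 2 \frac{v + 55}{v + v} = 18 - 2 \frac{55 + v}{2 v} = 18 - \frac{55 + v}{v}$)
$\left(F + 2483\right) + Q{\left(H{\left(8 \right)} \right)} = \left(2818 + 2483\right) + \left(17 - \frac{55}{\sqrt{-1 + 8}}\right) = 5301 + \left(17 - \frac{55}{\sqrt{7}}\right) = 5301 + \left(17 - 55 \frac{\sqrt{7}}{7}\right) = 5301 + \left(17 - \frac{55 \sqrt{7}}{7}\right) = 5318 - \frac{55 \sqrt{7}}{7}$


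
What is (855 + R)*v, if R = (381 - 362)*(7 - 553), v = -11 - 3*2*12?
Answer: 790077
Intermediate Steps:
v = -83 (v = -11 - 6*12 = -11 - 72 = -83)
R = -10374 (R = 19*(-546) = -10374)
(855 + R)*v = (855 - 10374)*(-83) = -9519*(-83) = 790077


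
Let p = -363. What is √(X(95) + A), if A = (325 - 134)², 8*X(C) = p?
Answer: √582970/4 ≈ 190.88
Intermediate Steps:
X(C) = -363/8 (X(C) = (⅛)*(-363) = -363/8)
A = 36481 (A = 191² = 36481)
√(X(95) + A) = √(-363/8 + 36481) = √(291485/8) = √582970/4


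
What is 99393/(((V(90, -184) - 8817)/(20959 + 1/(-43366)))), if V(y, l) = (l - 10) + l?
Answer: -30113030716083/132916790 ≈ -2.2656e+5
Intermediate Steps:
V(y, l) = -10 + 2*l (V(y, l) = (-10 + l) + l = -10 + 2*l)
99393/(((V(90, -184) - 8817)/(20959 + 1/(-43366)))) = 99393/((((-10 + 2*(-184)) - 8817)/(20959 + 1/(-43366)))) = 99393/((((-10 - 368) - 8817)/(20959 - 1/43366))) = 99393/(((-378 - 8817)/(908907993/43366))) = 99393/((-9195*43366/908907993)) = 99393/(-132916790/302969331) = 99393*(-302969331/132916790) = -30113030716083/132916790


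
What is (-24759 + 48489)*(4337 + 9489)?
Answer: 328090980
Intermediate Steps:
(-24759 + 48489)*(4337 + 9489) = 23730*13826 = 328090980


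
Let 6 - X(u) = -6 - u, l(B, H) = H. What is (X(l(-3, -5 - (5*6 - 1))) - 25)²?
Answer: 2209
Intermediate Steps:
X(u) = 12 + u (X(u) = 6 - (-6 - u) = 6 + (6 + u) = 12 + u)
(X(l(-3, -5 - (5*6 - 1))) - 25)² = ((12 + (-5 - (5*6 - 1))) - 25)² = ((12 + (-5 - (30 - 1))) - 25)² = ((12 + (-5 - 1*29)) - 25)² = ((12 + (-5 - 29)) - 25)² = ((12 - 34) - 25)² = (-22 - 25)² = (-47)² = 2209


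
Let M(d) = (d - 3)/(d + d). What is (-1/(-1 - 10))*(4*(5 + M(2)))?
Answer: 19/11 ≈ 1.7273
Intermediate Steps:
M(d) = (-3 + d)/(2*d) (M(d) = (-3 + d)/((2*d)) = (-3 + d)*(1/(2*d)) = (-3 + d)/(2*d))
(-1/(-1 - 10))*(4*(5 + M(2))) = (-1/(-1 - 10))*(4*(5 + (1/2)*(-3 + 2)/2)) = (-1/(-11))*(4*(5 + (1/2)*(1/2)*(-1))) = (-1/11*(-1))*(4*(5 - 1/4)) = (4*(19/4))/11 = (1/11)*19 = 19/11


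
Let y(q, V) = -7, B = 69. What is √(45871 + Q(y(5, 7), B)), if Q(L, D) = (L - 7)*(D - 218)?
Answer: √47957 ≈ 218.99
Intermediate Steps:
Q(L, D) = (-218 + D)*(-7 + L) (Q(L, D) = (-7 + L)*(-218 + D) = (-218 + D)*(-7 + L))
√(45871 + Q(y(5, 7), B)) = √(45871 + (1526 - 218*(-7) - 7*69 + 69*(-7))) = √(45871 + (1526 + 1526 - 483 - 483)) = √(45871 + 2086) = √47957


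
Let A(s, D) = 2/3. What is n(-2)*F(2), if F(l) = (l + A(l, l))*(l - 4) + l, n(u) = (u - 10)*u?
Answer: -80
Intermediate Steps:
A(s, D) = ⅔ (A(s, D) = 2*(⅓) = ⅔)
n(u) = u*(-10 + u) (n(u) = (-10 + u)*u = u*(-10 + u))
F(l) = l + (-4 + l)*(⅔ + l) (F(l) = (l + ⅔)*(l - 4) + l = (⅔ + l)*(-4 + l) + l = (-4 + l)*(⅔ + l) + l = l + (-4 + l)*(⅔ + l))
n(-2)*F(2) = (-2*(-10 - 2))*(-8/3 + 2² - 7/3*2) = (-2*(-12))*(-8/3 + 4 - 14/3) = 24*(-10/3) = -80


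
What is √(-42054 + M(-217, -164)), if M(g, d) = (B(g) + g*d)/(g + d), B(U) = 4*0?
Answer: I*√6118159722/381 ≈ 205.3*I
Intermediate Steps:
B(U) = 0
M(g, d) = d*g/(d + g) (M(g, d) = (0 + g*d)/(g + d) = (0 + d*g)/(d + g) = (d*g)/(d + g) = d*g/(d + g))
√(-42054 + M(-217, -164)) = √(-42054 - 164*(-217)/(-164 - 217)) = √(-42054 - 164*(-217)/(-381)) = √(-42054 - 164*(-217)*(-1/381)) = √(-42054 - 35588/381) = √(-16058162/381) = I*√6118159722/381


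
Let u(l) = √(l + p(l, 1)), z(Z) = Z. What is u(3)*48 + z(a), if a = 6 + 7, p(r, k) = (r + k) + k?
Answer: 13 + 96*√2 ≈ 148.76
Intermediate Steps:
p(r, k) = r + 2*k (p(r, k) = (k + r) + k = r + 2*k)
a = 13
u(l) = √(2 + 2*l) (u(l) = √(l + (l + 2*1)) = √(l + (l + 2)) = √(l + (2 + l)) = √(2 + 2*l))
u(3)*48 + z(a) = √(2 + 2*3)*48 + 13 = √(2 + 6)*48 + 13 = √8*48 + 13 = (2*√2)*48 + 13 = 96*√2 + 13 = 13 + 96*√2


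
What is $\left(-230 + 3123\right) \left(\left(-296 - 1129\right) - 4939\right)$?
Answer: $-18411052$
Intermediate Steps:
$\left(-230 + 3123\right) \left(\left(-296 - 1129\right) - 4939\right) = 2893 \left(\left(-296 - 1129\right) - 4939\right) = 2893 \left(-1425 - 4939\right) = 2893 \left(-6364\right) = -18411052$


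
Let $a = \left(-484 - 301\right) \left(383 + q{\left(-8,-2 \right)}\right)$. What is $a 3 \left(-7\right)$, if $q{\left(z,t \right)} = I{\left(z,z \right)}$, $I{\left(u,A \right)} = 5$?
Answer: $6396180$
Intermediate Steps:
$q{\left(z,t \right)} = 5$
$a = -304580$ ($a = \left(-484 - 301\right) \left(383 + 5\right) = \left(-785\right) 388 = -304580$)
$a 3 \left(-7\right) = - 304580 \cdot 3 \left(-7\right) = \left(-304580\right) \left(-21\right) = 6396180$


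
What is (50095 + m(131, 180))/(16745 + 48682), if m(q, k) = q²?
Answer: 67256/65427 ≈ 1.0280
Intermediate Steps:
(50095 + m(131, 180))/(16745 + 48682) = (50095 + 131²)/(16745 + 48682) = (50095 + 17161)/65427 = 67256*(1/65427) = 67256/65427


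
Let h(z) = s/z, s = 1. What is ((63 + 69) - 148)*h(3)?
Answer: -16/3 ≈ -5.3333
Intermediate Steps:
h(z) = 1/z
((63 + 69) - 148)*h(3) = ((63 + 69) - 148)/3 = (132 - 148)*(1/3) = -16*1/3 = -16/3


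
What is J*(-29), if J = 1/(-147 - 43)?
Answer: 29/190 ≈ 0.15263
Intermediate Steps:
J = -1/190 (J = 1/(-190) = -1/190 ≈ -0.0052632)
J*(-29) = -1/190*(-29) = 29/190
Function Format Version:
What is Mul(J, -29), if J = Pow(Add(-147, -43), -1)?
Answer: Rational(29, 190) ≈ 0.15263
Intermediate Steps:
J = Rational(-1, 190) (J = Pow(-190, -1) = Rational(-1, 190) ≈ -0.0052632)
Mul(J, -29) = Mul(Rational(-1, 190), -29) = Rational(29, 190)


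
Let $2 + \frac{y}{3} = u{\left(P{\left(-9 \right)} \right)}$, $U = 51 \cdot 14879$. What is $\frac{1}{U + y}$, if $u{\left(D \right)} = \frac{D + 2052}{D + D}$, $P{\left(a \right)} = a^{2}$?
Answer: $\frac{2}{1517725} \approx 1.3178 \cdot 10^{-6}$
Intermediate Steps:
$u{\left(D \right)} = \frac{2052 + D}{2 D}$
$U = 758829$
$y = \frac{67}{2}$ ($y = -6 + 3 \frac{2052 + \left(-9\right)^{2}}{2 \left(-9\right)^{2}} = -6 + 3 \frac{2052 + 81}{2 \cdot 81} = -6 + 3 \cdot \frac{1}{2} \cdot \frac{1}{81} \cdot 2133 = -6 + 3 \cdot \frac{79}{6} = -6 + \frac{79}{2} = \frac{67}{2} \approx 33.5$)
$\frac{1}{U + y} = \frac{1}{758829 + \frac{67}{2}} = \frac{1}{\frac{1517725}{2}} = \frac{2}{1517725}$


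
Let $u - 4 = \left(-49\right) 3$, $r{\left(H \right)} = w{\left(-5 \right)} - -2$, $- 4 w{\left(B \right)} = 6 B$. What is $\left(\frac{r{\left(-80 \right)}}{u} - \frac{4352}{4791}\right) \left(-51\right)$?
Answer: $\frac{22706917}{456742} \approx 49.715$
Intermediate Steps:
$w{\left(B \right)} = - \frac{3 B}{2}$ ($w{\left(B \right)} = - \frac{6 B}{4} = - \frac{3 B}{2}$)
$r{\left(H \right)} = \frac{19}{2}$ ($r{\left(H \right)} = \left(- \frac{3}{2}\right) \left(-5\right) - -2 = \frac{15}{2} + 2 = \frac{19}{2}$)
$u = -143$ ($u = 4 - 147 = -143$)
$\left(\frac{r{\left(-80 \right)}}{u} - \frac{4352}{4791}\right) \left(-51\right) = \left(\frac{19}{2 \left(-143\right)} - \frac{4352}{4791}\right) \left(-51\right) = \left(\frac{19}{2} \left(- \frac{1}{143}\right) - \frac{4352}{4791}\right) \left(-51\right) = \left(- \frac{19}{286} - \frac{4352}{4791}\right) \left(-51\right) = \left(- \frac{1335701}{1370226}\right) \left(-51\right) = \frac{22706917}{456742}$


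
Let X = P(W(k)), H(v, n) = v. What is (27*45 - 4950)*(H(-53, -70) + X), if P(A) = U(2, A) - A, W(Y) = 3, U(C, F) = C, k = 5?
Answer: 201690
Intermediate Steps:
P(A) = 2 - A
X = -1 (X = 2 - 1*3 = 2 - 3 = -1)
(27*45 - 4950)*(H(-53, -70) + X) = (27*45 - 4950)*(-53 - 1) = (1215 - 4950)*(-54) = -3735*(-54) = 201690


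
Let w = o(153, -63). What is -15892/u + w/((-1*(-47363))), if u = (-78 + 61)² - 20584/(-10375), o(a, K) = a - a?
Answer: -1986500/36373 ≈ -54.615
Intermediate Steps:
o(a, K) = 0
u = 36373/125 (u = (-17)² - 20584*(-1/10375) = 289 + 248/125 = 36373/125 ≈ 290.98)
w = 0
-15892/u + w/((-1*(-47363))) = -15892/36373/125 + 0/((-1*(-47363))) = -15892*125/36373 + 0/47363 = -1986500/36373 + 0*(1/47363) = -1986500/36373 + 0 = -1986500/36373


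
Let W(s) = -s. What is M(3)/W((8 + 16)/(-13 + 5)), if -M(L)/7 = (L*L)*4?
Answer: -84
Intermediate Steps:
M(L) = -28*L² (M(L) = -7*L*L*4 = -7*L²*4 = -28*L²)
M(3)/W((8 + 16)/(-13 + 5)) = (-28*3²)/((-(8 + 16)/(-13 + 5))) = (-28*9)/((-24/(-8))) = -252/((-24*(-1)/8)) = -252/((-1*(-3))) = -252/3 = -252*⅓ = -84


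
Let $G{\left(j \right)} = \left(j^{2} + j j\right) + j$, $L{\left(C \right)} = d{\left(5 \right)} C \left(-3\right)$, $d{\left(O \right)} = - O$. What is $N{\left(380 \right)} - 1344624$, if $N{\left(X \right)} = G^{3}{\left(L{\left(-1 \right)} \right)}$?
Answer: $80968251$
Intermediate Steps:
$L{\left(C \right)} = 15 C$ ($L{\left(C \right)} = \left(-1\right) 5 C \left(-3\right) = - 5 C \left(-3\right) = 15 C$)
$G{\left(j \right)} = j + 2 j^{2}$ ($G{\left(j \right)} = \left(j^{2} + j^{2}\right) + j = 2 j^{2} + j = j + 2 j^{2}$)
$N{\left(X \right)} = 82312875$ ($N{\left(X \right)} = \left(15 \left(-1\right) \left(1 + 2 \cdot 15 \left(-1\right)\right)\right)^{3} = \left(- 15 \left(1 + 2 \left(-15\right)\right)\right)^{3} = \left(- 15 \left(1 - 30\right)\right)^{3} = \left(\left(-15\right) \left(-29\right)\right)^{3} = 435^{3} = 82312875$)
$N{\left(380 \right)} - 1344624 = 82312875 - 1344624 = 80968251$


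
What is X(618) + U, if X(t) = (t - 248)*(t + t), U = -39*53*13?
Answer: 430449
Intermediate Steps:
U = -26871 (U = -2067*13 = -26871)
X(t) = 2*t*(-248 + t) (X(t) = (-248 + t)*(2*t) = 2*t*(-248 + t))
X(618) + U = 2*618*(-248 + 618) - 26871 = 2*618*370 - 26871 = 457320 - 26871 = 430449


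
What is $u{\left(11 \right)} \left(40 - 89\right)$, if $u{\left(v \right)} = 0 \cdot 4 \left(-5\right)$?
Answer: $0$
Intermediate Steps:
$u{\left(v \right)} = 0$ ($u{\left(v \right)} = 0 \left(-5\right) = 0$)
$u{\left(11 \right)} \left(40 - 89\right) = 0 \left(40 - 89\right) = 0 \left(-49\right) = 0$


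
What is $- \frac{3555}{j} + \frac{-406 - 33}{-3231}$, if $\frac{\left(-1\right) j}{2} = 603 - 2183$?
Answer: $- \frac{25567}{25848} \approx -0.98913$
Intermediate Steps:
$j = 3160$ ($j = - 2 \left(603 - 2183\right) = \left(-2\right) \left(-1580\right) = 3160$)
$- \frac{3555}{j} + \frac{-406 - 33}{-3231} = - \frac{3555}{3160} + \frac{-406 - 33}{-3231} = \left(-3555\right) \frac{1}{3160} + \left(-406 - 33\right) \left(- \frac{1}{3231}\right) = - \frac{9}{8} - - \frac{439}{3231} = - \frac{9}{8} + \frac{439}{3231} = - \frac{25567}{25848}$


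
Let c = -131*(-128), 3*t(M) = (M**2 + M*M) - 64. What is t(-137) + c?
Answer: 87778/3 ≈ 29259.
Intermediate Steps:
t(M) = -64/3 + 2*M**2/3 (t(M) = ((M**2 + M*M) - 64)/3 = ((M**2 + M**2) - 64)/3 = (2*M**2 - 64)/3 = (-64 + 2*M**2)/3 = -64/3 + 2*M**2/3)
c = 16768
t(-137) + c = (-64/3 + (2/3)*(-137)**2) + 16768 = (-64/3 + (2/3)*18769) + 16768 = (-64/3 + 37538/3) + 16768 = 37474/3 + 16768 = 87778/3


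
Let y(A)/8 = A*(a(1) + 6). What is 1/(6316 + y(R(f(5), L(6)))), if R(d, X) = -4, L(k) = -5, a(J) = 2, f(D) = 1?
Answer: 1/6060 ≈ 0.00016502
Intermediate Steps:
y(A) = 64*A (y(A) = 8*(A*(2 + 6)) = 8*(A*8) = 8*(8*A) = 64*A)
1/(6316 + y(R(f(5), L(6)))) = 1/(6316 + 64*(-4)) = 1/(6316 - 256) = 1/6060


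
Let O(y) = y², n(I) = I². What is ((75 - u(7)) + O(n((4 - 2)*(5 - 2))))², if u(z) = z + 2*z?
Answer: 1822500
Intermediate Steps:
u(z) = 3*z
((75 - u(7)) + O(n((4 - 2)*(5 - 2))))² = ((75 - 3*7) + (((4 - 2)*(5 - 2))²)²)² = ((75 - 1*21) + ((2*3)²)²)² = ((75 - 21) + (6²)²)² = (54 + 36²)² = (54 + 1296)² = 1350² = 1822500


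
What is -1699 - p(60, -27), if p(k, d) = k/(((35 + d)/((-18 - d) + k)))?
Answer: -4433/2 ≈ -2216.5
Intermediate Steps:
p(k, d) = k*(-18 + k - d)/(35 + d) (p(k, d) = k/(((35 + d)/(-18 + k - d))) = k*((-18 + k - d)/(35 + d)) = k*(-18 + k - d)/(35 + d))
-1699 - p(60, -27) = -1699 - 60*(-18 + 60 - 1*(-27))/(35 - 27) = -1699 - 60*(-18 + 60 + 27)/8 = -1699 - 60*69/8 = -1699 - 1*1035/2 = -1699 - 1035/2 = -4433/2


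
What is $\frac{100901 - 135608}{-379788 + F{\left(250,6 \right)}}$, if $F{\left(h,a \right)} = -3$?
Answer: $\frac{11569}{126597} \approx 0.091384$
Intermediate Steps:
$\frac{100901 - 135608}{-379788 + F{\left(250,6 \right)}} = \frac{100901 - 135608}{-379788 - 3} = - \frac{34707}{-379791} = \left(-34707\right) \left(- \frac{1}{379791}\right) = \frac{11569}{126597}$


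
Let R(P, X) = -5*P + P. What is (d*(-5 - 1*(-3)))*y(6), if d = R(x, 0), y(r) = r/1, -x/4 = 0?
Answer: 0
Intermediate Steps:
x = 0 (x = -4*0 = 0)
R(P, X) = -4*P
y(r) = r (y(r) = r*1 = r)
d = 0 (d = -4*0 = 0)
(d*(-5 - 1*(-3)))*y(6) = (0*(-5 - 1*(-3)))*6 = (0*(-5 + 3))*6 = (0*(-2))*6 = 0*6 = 0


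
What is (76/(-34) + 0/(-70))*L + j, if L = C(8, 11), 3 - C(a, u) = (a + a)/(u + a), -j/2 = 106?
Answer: -3686/17 ≈ -216.82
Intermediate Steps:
j = -212 (j = -2*106 = -212)
C(a, u) = 3 - 2*a/(a + u) (C(a, u) = 3 - (a + a)/(u + a) = 3 - 2*a/(a + u))
L = 41/19 (L = (8 + 3*11)/(8 + 11) = (8 + 33)/19 = (1/19)*41 = 41/19 ≈ 2.1579)
(76/(-34) + 0/(-70))*L + j = (76/(-34) + 0/(-70))*(41/19) - 212 = (76*(-1/34) + 0*(-1/70))*(41/19) - 212 = (-38/17 + 0)*(41/19) - 212 = -38/17*41/19 - 212 = -82/17 - 212 = -3686/17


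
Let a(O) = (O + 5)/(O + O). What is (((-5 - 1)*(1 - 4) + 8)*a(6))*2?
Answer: 143/3 ≈ 47.667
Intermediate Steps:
a(O) = (5 + O)/(2*O) (a(O) = (5 + O)/((2*O)) = (5 + O)*(1/(2*O)) = (5 + O)/(2*O))
(((-5 - 1)*(1 - 4) + 8)*a(6))*2 = (((-5 - 1)*(1 - 4) + 8)*((1/2)*(5 + 6)/6))*2 = ((-6*(-3) + 8)*((1/2)*(1/6)*11))*2 = ((18 + 8)*(11/12))*2 = (26*(11/12))*2 = (143/6)*2 = 143/3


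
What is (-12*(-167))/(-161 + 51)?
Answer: -1002/55 ≈ -18.218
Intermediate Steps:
(-12*(-167))/(-161 + 51) = 2004/(-110) = 2004*(-1/110) = -1002/55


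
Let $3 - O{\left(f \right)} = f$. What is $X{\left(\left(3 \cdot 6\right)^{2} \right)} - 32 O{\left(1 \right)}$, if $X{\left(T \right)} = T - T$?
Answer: $-64$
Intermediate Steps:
$O{\left(f \right)} = 3 - f$
$X{\left(T \right)} = 0$
$X{\left(\left(3 \cdot 6\right)^{2} \right)} - 32 O{\left(1 \right)} = 0 - 32 \left(3 - 1\right) = 0 - 64 = -64$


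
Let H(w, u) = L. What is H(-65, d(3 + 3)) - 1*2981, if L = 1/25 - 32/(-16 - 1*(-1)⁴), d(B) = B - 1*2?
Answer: -1266108/425 ≈ -2979.1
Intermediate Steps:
d(B) = -2 + B (d(B) = B - 2 = -2 + B)
L = 817/425 (L = 1*(1/25) - 32/(-16 - 1*1) = 1/25 - 32/(-16 - 1) = 1/25 - 32/(-17) = 1/25 - 32*(-1/17) = 1/25 + 32/17 = 817/425 ≈ 1.9224)
H(w, u) = 817/425
H(-65, d(3 + 3)) - 1*2981 = 817/425 - 1*2981 = 817/425 - 2981 = -1266108/425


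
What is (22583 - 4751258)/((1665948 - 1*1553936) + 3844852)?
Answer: -4728675/3956864 ≈ -1.1951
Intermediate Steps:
(22583 - 4751258)/((1665948 - 1*1553936) + 3844852) = -4728675/((1665948 - 1553936) + 3844852) = -4728675/(112012 + 3844852) = -4728675/3956864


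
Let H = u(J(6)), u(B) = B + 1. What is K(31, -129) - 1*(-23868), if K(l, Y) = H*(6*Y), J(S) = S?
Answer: 18450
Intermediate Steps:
u(B) = 1 + B
H = 7 (H = 1 + 6 = 7)
K(l, Y) = 42*Y (K(l, Y) = 7*(6*Y) = 42*Y)
K(31, -129) - 1*(-23868) = 42*(-129) - 1*(-23868) = -5418 + 23868 = 18450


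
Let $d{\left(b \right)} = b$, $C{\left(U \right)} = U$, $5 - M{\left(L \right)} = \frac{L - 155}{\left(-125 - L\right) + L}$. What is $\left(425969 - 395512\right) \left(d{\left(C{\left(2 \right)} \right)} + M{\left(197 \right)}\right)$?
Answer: $\frac{27929069}{125} \approx 2.2343 \cdot 10^{5}$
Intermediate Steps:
$M{\left(L \right)} = \frac{94}{25} + \frac{L}{125}$ ($M{\left(L \right)} = 5 - \frac{L - 155}{\left(-125 - L\right) + L} = 5 - \frac{-155 + L}{-125} = 5 - \left(-155 + L\right) \left(- \frac{1}{125}\right) = 5 - \left(\frac{31}{25} - \frac{L}{125}\right) = 5 + \left(- \frac{31}{25} + \frac{L}{125}\right) = \frac{94}{25} + \frac{L}{125}$)
$\left(425969 - 395512\right) \left(d{\left(C{\left(2 \right)} \right)} + M{\left(197 \right)}\right) = \left(425969 - 395512\right) \left(2 + \left(\frac{94}{25} + \frac{1}{125} \cdot 197\right)\right) = 30457 \left(2 + \left(\frac{94}{25} + \frac{197}{125}\right)\right) = 30457 \left(2 + \frac{667}{125}\right) = 30457 \cdot \frac{917}{125} = \frac{27929069}{125}$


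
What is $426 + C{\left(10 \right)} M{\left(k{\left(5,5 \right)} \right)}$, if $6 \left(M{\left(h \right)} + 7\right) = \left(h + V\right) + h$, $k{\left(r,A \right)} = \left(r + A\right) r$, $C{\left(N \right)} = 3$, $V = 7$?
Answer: $\frac{917}{2} \approx 458.5$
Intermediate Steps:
$k{\left(r,A \right)} = r \left(A + r\right)$ ($k{\left(r,A \right)} = \left(A + r\right) r = r \left(A + r\right)$)
$M{\left(h \right)} = - \frac{35}{6} + \frac{h}{3}$ ($M{\left(h \right)} = -7 + \frac{\left(h + 7\right) + h}{6} = -7 + \frac{\left(7 + h\right) + h}{6} = -7 + \frac{7 + 2 h}{6} = -7 + \left(\frac{7}{6} + \frac{h}{3}\right) = - \frac{35}{6} + \frac{h}{3}$)
$426 + C{\left(10 \right)} M{\left(k{\left(5,5 \right)} \right)} = 426 + 3 \left(- \frac{35}{6} + \frac{5 \left(5 + 5\right)}{3}\right) = 426 + 3 \left(- \frac{35}{6} + \frac{5 \cdot 10}{3}\right) = 426 + 3 \left(- \frac{35}{6} + \frac{1}{3} \cdot 50\right) = 426 + 3 \left(- \frac{35}{6} + \frac{50}{3}\right) = 426 + 3 \cdot \frac{65}{6} = 426 + \frac{65}{2} = \frac{917}{2}$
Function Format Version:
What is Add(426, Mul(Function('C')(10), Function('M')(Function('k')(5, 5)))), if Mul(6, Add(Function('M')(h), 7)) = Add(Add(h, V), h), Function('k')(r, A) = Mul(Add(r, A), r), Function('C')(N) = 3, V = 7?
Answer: Rational(917, 2) ≈ 458.50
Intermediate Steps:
Function('k')(r, A) = Mul(r, Add(A, r)) (Function('k')(r, A) = Mul(Add(A, r), r) = Mul(r, Add(A, r)))
Function('M')(h) = Add(Rational(-35, 6), Mul(Rational(1, 3), h)) (Function('M')(h) = Add(-7, Mul(Rational(1, 6), Add(Add(h, 7), h))) = Add(-7, Mul(Rational(1, 6), Add(Add(7, h), h))) = Add(-7, Mul(Rational(1, 6), Add(7, Mul(2, h)))) = Add(-7, Add(Rational(7, 6), Mul(Rational(1, 3), h))) = Add(Rational(-35, 6), Mul(Rational(1, 3), h)))
Add(426, Mul(Function('C')(10), Function('M')(Function('k')(5, 5)))) = Add(426, Mul(3, Add(Rational(-35, 6), Mul(Rational(1, 3), Mul(5, Add(5, 5)))))) = Add(426, Mul(3, Add(Rational(-35, 6), Mul(Rational(1, 3), Mul(5, 10))))) = Add(426, Mul(3, Add(Rational(-35, 6), Mul(Rational(1, 3), 50)))) = Add(426, Mul(3, Add(Rational(-35, 6), Rational(50, 3)))) = Add(426, Mul(3, Rational(65, 6))) = Add(426, Rational(65, 2)) = Rational(917, 2)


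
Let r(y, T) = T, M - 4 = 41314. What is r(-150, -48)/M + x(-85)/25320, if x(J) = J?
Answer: -472739/104617176 ≈ -0.0045187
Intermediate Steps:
M = 41318 (M = 4 + 41314 = 41318)
r(-150, -48)/M + x(-85)/25320 = -48/41318 - 85/25320 = -48*1/41318 - 85*1/25320 = -24/20659 - 17/5064 = -472739/104617176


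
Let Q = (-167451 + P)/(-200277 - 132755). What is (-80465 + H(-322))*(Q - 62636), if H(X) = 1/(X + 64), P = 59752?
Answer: 433046448465425063/85922256 ≈ 5.0400e+9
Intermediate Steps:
Q = 107699/333032 (Q = (-167451 + 59752)/(-200277 - 132755) = -107699/(-333032) = -107699*(-1/333032) = 107699/333032 ≈ 0.32339)
H(X) = 1/(64 + X)
(-80465 + H(-322))*(Q - 62636) = (-80465 + 1/(64 - 322))*(107699/333032 - 62636) = (-80465 + 1/(-258))*(-20859684653/333032) = (-80465 - 1/258)*(-20859684653/333032) = -20759971/258*(-20859684653/333032) = 433046448465425063/85922256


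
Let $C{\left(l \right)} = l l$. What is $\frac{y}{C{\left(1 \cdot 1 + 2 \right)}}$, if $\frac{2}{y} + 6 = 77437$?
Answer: $\frac{2}{696879} \approx 2.8699 \cdot 10^{-6}$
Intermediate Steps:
$y = \frac{2}{77431}$ ($y = \frac{2}{-6 + 77437} = \frac{2}{77431} \approx 2.5829 \cdot 10^{-5}$)
$C{\left(l \right)} = l^{2}$
$\frac{y}{C{\left(1 \cdot 1 + 2 \right)}} = \frac{2}{77431 \left(1 \cdot 1 + 2\right)^{2}} = \frac{2}{77431 \left(1 + 2\right)^{2}} = \frac{2}{77431 \cdot 3^{2}} = \frac{2}{77431 \cdot 9} = \frac{2}{77431} \cdot \frac{1}{9} = \frac{2}{696879}$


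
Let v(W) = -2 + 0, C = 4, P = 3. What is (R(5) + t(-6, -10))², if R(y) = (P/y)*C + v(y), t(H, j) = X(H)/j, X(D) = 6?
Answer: 1/25 ≈ 0.040000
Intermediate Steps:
v(W) = -2
t(H, j) = 6/j
R(y) = -2 + 12/y (R(y) = (3/y)*4 - 2 = 12/y - 2 = -2 + 12/y)
(R(5) + t(-6, -10))² = ((-2 + 12/5) + 6/(-10))² = ((-2 + 12*(⅕)) + 6*(-⅒))² = ((-2 + 12/5) - ⅗)² = (⅖ - ⅗)² = (-⅕)² = 1/25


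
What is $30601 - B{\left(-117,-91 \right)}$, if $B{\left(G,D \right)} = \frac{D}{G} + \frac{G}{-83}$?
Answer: $\frac{22857313}{747} \approx 30599.0$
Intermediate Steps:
$B{\left(G,D \right)} = - \frac{G}{83} + \frac{D}{G}$ ($B{\left(G,D \right)} = \frac{D}{G} + G \left(- \frac{1}{83}\right) = \frac{D}{G} - \frac{G}{83} = - \frac{G}{83} + \frac{D}{G}$)
$30601 - B{\left(-117,-91 \right)} = 30601 - \left(\left(- \frac{1}{83}\right) \left(-117\right) - \frac{91}{-117}\right) = 30601 - \left(\frac{117}{83} - - \frac{7}{9}\right) = 30601 - \left(\frac{117}{83} + \frac{7}{9}\right) = 30601 - \frac{1634}{747} = \frac{22857313}{747}$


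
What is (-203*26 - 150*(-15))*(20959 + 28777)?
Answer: -150600608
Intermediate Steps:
(-203*26 - 150*(-15))*(20959 + 28777) = (-5278 + 2250)*49736 = -3028*49736 = -150600608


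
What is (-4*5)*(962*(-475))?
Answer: 9139000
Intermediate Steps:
(-4*5)*(962*(-475)) = -20*(-456950) = 9139000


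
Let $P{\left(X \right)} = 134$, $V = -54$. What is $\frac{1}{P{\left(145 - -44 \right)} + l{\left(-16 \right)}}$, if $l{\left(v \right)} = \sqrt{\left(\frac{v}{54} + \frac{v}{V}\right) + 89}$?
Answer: $\frac{134}{17867} - \frac{\sqrt{89}}{17867} \approx 0.0069719$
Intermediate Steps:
$l{\left(v \right)} = \sqrt{89}$ ($l{\left(v \right)} = \sqrt{\left(\frac{v}{54} + \frac{v}{-54}\right) + 89} = \sqrt{\left(v \frac{1}{54} + v \left(- \frac{1}{54}\right)\right) + 89} = \sqrt{\left(\frac{v}{54} - \frac{v}{54}\right) + 89} = \sqrt{0 + 89} = \sqrt{89}$)
$\frac{1}{P{\left(145 - -44 \right)} + l{\left(-16 \right)}} = \frac{1}{134 + \sqrt{89}}$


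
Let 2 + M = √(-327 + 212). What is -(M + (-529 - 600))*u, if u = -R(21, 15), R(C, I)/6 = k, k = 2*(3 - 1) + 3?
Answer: -47502 + 42*I*√115 ≈ -47502.0 + 450.4*I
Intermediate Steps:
k = 7 (k = 2*2 + 3 = 4 + 3 = 7)
M = -2 + I*√115 (M = -2 + √(-327 + 212) = -2 + √(-115) = -2 + I*√115 ≈ -2.0 + 10.724*I)
R(C, I) = 42 (R(C, I) = 6*7 = 42)
u = -42 (u = -1*42 = -42)
-(M + (-529 - 600))*u = -((-2 + I*√115) + (-529 - 600))*(-42) = -((-2 + I*√115) - 1129)*(-42) = -(-1131 + I*√115)*(-42) = -(47502 - 42*I*√115) = -47502 + 42*I*√115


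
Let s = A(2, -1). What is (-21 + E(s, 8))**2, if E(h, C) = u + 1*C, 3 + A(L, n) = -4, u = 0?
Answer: 169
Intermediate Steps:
A(L, n) = -7 (A(L, n) = -3 - 4 = -7)
s = -7
E(h, C) = C (E(h, C) = 0 + 1*C = 0 + C = C)
(-21 + E(s, 8))**2 = (-21 + 8)**2 = (-13)**2 = 169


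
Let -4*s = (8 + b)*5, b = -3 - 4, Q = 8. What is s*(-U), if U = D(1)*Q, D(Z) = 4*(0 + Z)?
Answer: 40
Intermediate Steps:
D(Z) = 4*Z
U = 32 (U = (4*1)*8 = 4*8 = 32)
b = -7
s = -5/4 (s = -(8 - 7)*5/4 = -5/4 ≈ -1.2500)
s*(-U) = -(-5)*32/4 = -5/4*(-32) = 40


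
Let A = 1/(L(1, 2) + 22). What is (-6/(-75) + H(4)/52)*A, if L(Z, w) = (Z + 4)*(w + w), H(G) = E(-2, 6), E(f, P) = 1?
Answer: 43/18200 ≈ 0.0023626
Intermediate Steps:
H(G) = 1
L(Z, w) = 2*w*(4 + Z) (L(Z, w) = (4 + Z)*(2*w) = 2*w*(4 + Z))
A = 1/42 (A = 1/(2*2*(4 + 1) + 22) = 1/(2*2*5 + 22) = 1/(20 + 22) = 1/42 ≈ 0.023810)
(-6/(-75) + H(4)/52)*A = (-6/(-75) + 1/52)*(1/42) = (-6*(-1/75) + 1*(1/52))*(1/42) = (2/25 + 1/52)*(1/42) = (129/1300)*(1/42) = 43/18200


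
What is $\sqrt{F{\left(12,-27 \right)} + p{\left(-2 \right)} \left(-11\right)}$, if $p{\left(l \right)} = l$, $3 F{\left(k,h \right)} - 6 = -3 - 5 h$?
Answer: $2 \sqrt{17} \approx 8.2462$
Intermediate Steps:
$F{\left(k,h \right)} = 1 - \frac{5 h}{3}$ ($F{\left(k,h \right)} = 2 + \frac{-3 - 5 h}{3} = 2 - \left(1 + \frac{5 h}{3}\right) = 1 - \frac{5 h}{3}$)
$\sqrt{F{\left(12,-27 \right)} + p{\left(-2 \right)} \left(-11\right)} = \sqrt{\left(1 - -45\right) - -22} = \sqrt{\left(1 + 45\right) + 22} = \sqrt{46 + 22} = \sqrt{68} = 2 \sqrt{17}$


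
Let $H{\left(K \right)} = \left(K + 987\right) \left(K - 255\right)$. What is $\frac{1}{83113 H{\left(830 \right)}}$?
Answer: $\frac{1}{86834384575} \approx 1.1516 \cdot 10^{-11}$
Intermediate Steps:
$H{\left(K \right)} = \left(-255 + K\right) \left(987 + K\right)$ ($H{\left(K \right)} = \left(987 + K\right) \left(-255 + K\right) = \left(-255 + K\right) \left(987 + K\right)$)
$\frac{1}{83113 H{\left(830 \right)}} = \frac{1}{83113 \left(-251685 + 830^{2} + 732 \cdot 830\right)} = \frac{1}{83113 \left(-251685 + 688900 + 607560\right)} = \frac{1}{83113 \cdot 1044775} = \frac{1}{83113} \cdot \frac{1}{1044775} = \frac{1}{86834384575}$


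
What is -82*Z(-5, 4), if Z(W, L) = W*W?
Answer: -2050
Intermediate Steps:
Z(W, L) = W**2
-82*Z(-5, 4) = -82*(-5)**2 = -82*25 = -2050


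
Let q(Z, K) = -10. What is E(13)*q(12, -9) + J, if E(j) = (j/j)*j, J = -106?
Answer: -236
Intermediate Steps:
E(j) = j (E(j) = 1*j = j)
E(13)*q(12, -9) + J = 13*(-10) - 106 = -130 - 106 = -236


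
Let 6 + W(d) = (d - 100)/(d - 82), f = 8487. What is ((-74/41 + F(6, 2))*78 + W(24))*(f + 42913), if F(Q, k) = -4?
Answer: -27958104800/1189 ≈ -2.3514e+7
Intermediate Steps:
W(d) = -6 + (-100 + d)/(-82 + d) (W(d) = -6 + (d - 100)/(d - 82) = -6 + (-100 + d)/(-82 + d))
((-74/41 + F(6, 2))*78 + W(24))*(f + 42913) = ((-74/41 - 4)*78 + (392 - 5*24)/(-82 + 24))*(8487 + 42913) = ((-74*1/41 - 4)*78 + (392 - 120)/(-58))*51400 = ((-74/41 - 4)*78 - 1/58*272)*51400 = (-238/41*78 - 136/29)*51400 = (-18564/41 - 136/29)*51400 = -543932/1189*51400 = -27958104800/1189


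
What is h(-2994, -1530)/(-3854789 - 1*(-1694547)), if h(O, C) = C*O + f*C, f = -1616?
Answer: -3526650/1080121 ≈ -3.2650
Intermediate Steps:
h(O, C) = -1616*C + C*O (h(O, C) = C*O - 1616*C = -1616*C + C*O)
h(-2994, -1530)/(-3854789 - 1*(-1694547)) = (-1530*(-1616 - 2994))/(-3854789 - 1*(-1694547)) = (-1530*(-4610))/(-3854789 + 1694547) = 7053300/(-2160242) = 7053300*(-1/2160242) = -3526650/1080121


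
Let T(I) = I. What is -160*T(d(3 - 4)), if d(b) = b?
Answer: 160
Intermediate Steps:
-160*T(d(3 - 4)) = -160*(3 - 4) = -160*(-1) = 160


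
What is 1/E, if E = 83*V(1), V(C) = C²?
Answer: 1/83 ≈ 0.012048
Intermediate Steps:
E = 83 (E = 83*1² = 83*1 = 83)
1/E = 1/83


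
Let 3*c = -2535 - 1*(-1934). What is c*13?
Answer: -7813/3 ≈ -2604.3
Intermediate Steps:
c = -601/3 (c = (-2535 - 1*(-1934))/3 = (-2535 + 1934)/3 = (⅓)*(-601) = -601/3 ≈ -200.33)
c*13 = -601/3*13 = -7813/3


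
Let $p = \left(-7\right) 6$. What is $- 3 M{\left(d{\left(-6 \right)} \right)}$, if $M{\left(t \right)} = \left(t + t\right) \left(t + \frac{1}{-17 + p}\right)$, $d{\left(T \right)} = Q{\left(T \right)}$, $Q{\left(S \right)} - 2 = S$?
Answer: $- \frac{5688}{59} \approx -96.407$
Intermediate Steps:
$Q{\left(S \right)} = 2 + S$
$p = -42$
$d{\left(T \right)} = 2 + T$
$M{\left(t \right)} = 2 t \left(- \frac{1}{59} + t\right)$ ($M{\left(t \right)} = \left(t + t\right) \left(t + \frac{1}{-17 - 42}\right) = 2 t \left(t + \frac{1}{-59}\right) = 2 t \left(t - \frac{1}{59}\right) = 2 t \left(- \frac{1}{59} + t\right)$)
$- 3 M{\left(d{\left(-6 \right)} \right)} = - 3 \frac{2 \left(2 - 6\right) \left(-1 + 59 \left(2 - 6\right)\right)}{59} = - 3 \cdot \frac{2}{59} \left(-4\right) \left(-1 + 59 \left(-4\right)\right) = - 3 \cdot \frac{2}{59} \left(-4\right) \left(-1 - 236\right) = - 3 \cdot \frac{2}{59} \left(-4\right) \left(-237\right) = \left(-3\right) \frac{1896}{59} = - \frac{5688}{59}$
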